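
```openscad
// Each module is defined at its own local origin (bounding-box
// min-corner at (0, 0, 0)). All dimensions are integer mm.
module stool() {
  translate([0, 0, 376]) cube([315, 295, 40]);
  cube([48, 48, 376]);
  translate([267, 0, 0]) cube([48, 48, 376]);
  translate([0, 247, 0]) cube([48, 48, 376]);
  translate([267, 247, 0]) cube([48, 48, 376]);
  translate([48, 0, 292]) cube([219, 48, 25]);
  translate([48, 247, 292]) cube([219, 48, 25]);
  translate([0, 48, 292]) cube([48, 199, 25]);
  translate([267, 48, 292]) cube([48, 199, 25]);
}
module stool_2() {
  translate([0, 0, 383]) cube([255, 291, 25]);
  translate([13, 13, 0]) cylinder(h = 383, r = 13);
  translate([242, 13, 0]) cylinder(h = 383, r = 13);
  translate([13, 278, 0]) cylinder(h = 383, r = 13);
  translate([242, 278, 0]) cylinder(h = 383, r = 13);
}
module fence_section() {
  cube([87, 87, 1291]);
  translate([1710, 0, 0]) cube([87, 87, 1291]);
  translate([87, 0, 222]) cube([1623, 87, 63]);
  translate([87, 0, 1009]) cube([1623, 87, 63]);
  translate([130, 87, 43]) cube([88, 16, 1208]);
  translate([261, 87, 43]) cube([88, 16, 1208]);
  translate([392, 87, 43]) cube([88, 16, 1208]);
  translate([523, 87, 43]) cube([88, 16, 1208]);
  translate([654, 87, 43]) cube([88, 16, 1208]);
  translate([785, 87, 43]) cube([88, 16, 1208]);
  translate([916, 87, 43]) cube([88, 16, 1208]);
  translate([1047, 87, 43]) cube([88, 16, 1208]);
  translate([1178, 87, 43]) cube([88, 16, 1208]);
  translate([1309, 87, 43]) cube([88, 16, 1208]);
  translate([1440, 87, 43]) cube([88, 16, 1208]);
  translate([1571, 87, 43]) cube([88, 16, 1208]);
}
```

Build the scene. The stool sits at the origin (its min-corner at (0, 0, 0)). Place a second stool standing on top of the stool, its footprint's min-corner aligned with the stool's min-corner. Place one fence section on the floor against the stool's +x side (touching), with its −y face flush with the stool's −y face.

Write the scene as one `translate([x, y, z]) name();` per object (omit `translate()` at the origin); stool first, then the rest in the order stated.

stool();
translate([0, 0, 416]) stool_2();
translate([315, 0, 0]) fence_section();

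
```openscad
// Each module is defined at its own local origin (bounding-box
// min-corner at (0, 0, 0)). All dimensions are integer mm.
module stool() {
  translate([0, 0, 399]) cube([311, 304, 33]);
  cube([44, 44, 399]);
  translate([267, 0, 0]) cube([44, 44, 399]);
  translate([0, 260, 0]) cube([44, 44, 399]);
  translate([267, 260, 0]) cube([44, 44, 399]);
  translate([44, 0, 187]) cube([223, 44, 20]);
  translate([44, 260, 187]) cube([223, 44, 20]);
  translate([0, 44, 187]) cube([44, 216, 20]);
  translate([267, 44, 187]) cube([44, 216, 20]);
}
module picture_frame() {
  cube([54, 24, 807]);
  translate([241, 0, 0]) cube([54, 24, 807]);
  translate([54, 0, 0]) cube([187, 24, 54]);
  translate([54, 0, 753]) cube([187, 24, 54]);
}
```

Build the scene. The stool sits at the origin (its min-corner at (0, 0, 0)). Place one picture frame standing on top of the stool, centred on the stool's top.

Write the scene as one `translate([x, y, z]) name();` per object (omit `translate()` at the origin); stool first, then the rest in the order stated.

stool();
translate([8, 140, 432]) picture_frame();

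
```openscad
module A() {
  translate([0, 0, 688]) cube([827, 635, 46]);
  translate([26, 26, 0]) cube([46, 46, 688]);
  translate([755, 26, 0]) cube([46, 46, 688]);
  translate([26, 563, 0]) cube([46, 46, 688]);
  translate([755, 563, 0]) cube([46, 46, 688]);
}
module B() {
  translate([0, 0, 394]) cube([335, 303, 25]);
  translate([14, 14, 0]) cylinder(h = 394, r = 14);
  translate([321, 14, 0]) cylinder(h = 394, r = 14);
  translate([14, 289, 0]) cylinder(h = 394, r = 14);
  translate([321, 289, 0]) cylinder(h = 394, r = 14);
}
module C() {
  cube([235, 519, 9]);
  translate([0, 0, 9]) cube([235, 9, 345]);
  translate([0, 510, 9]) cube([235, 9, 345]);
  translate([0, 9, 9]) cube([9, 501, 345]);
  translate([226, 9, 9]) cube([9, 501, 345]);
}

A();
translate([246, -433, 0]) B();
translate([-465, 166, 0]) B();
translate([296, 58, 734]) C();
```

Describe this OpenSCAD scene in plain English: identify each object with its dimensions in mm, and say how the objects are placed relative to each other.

A is a table with a 827×635 mm rectangular top, 46 mm thick, top surface at z = 734 mm, supported by four 46×46 mm square legs, each inset 26 mm from the nearest pair of top edges, running from the floor.

B is a four-legged stool. The seat is 335×303 mm, 25 mm thick, top at z = 419 mm. It stands on four round legs, each 28 mm in diameter, from z = 0 to the seat underside, each leg's axis is inset half a diameter from the nearest pair of seat edges (so the leg's bounding box is flush with the corner).

C is an open storage box with external size 235×519×354 mm and wall thickness 9 mm (the base is also 9 mm thick). The base covers the whole footprint; the four walls stand on the base, with the y-facing walls full-width and the x-facing walls fitting between their inner faces.

Two stools sit around the table at the −y, −x sides. The open box is on top of the table, centred.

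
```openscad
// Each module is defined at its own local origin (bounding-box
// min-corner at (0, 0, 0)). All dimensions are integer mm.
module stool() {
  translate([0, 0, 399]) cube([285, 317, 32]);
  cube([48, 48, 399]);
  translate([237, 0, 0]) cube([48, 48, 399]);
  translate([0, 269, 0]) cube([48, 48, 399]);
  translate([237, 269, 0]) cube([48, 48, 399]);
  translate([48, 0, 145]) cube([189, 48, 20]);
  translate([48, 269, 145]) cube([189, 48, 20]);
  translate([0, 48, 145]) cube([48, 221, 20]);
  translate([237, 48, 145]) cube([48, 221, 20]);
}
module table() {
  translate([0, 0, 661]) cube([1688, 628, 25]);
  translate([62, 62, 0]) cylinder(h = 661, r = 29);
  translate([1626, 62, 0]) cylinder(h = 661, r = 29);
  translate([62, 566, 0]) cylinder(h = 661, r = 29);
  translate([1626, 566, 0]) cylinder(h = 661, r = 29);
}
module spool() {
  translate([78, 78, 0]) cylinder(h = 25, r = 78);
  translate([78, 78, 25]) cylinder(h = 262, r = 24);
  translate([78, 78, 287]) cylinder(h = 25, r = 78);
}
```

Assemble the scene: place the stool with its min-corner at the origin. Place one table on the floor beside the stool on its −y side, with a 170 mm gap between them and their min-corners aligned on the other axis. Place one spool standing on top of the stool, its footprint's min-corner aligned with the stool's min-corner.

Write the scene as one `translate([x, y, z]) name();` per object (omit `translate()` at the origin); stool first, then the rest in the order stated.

stool();
translate([0, -798, 0]) table();
translate([0, 0, 431]) spool();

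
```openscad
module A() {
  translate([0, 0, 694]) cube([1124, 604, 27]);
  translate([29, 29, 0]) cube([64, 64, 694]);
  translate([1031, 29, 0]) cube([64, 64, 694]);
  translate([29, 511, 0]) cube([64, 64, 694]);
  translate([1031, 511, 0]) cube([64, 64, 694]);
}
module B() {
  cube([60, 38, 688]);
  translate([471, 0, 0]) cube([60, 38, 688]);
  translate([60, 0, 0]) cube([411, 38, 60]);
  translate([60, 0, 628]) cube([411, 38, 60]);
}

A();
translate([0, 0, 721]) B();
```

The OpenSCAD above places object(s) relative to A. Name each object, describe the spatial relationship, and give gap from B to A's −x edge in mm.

A is a table. B is a picture frame. The picture frame is on top of the table. The gap from the picture frame to the table's −x edge is 0 mm.

The picture frame's min-x is at 0; the table's min-x is 0; gap = 0 mm.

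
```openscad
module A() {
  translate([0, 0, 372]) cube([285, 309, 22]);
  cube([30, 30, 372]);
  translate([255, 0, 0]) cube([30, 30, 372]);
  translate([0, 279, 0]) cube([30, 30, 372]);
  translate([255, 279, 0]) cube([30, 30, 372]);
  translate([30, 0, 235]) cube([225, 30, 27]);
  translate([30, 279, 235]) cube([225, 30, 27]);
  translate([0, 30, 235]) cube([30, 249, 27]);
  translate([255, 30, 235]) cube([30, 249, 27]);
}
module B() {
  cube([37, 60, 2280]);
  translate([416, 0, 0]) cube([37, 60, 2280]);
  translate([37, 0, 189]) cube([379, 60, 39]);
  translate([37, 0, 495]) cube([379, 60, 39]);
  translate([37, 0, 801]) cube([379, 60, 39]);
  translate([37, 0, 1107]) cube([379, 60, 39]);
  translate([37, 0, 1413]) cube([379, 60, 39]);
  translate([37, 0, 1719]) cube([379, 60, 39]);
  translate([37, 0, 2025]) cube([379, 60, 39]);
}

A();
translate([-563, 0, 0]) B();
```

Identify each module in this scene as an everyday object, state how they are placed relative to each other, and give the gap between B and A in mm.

A is a stool. B is a ladder. The ladder is on the floor beside the stool on its −x side. The gap between the ladder and the stool is 110 mm.

The ladder's nearest face is 110 mm from the stool's −x face.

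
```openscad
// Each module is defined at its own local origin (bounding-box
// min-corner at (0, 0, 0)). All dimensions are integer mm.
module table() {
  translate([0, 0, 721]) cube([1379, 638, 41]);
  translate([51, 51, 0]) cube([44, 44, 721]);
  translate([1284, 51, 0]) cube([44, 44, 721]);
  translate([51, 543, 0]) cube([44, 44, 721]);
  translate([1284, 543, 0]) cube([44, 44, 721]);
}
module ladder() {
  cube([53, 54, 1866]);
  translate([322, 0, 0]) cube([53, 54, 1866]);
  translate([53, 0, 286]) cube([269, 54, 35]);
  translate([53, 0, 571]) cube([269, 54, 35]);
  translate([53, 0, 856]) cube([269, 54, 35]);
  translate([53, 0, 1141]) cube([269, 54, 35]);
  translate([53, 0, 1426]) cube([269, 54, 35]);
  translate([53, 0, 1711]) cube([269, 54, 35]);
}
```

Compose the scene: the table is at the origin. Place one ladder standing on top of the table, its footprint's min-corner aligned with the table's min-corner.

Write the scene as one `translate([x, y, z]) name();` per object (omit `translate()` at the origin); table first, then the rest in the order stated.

table();
translate([0, 0, 762]) ladder();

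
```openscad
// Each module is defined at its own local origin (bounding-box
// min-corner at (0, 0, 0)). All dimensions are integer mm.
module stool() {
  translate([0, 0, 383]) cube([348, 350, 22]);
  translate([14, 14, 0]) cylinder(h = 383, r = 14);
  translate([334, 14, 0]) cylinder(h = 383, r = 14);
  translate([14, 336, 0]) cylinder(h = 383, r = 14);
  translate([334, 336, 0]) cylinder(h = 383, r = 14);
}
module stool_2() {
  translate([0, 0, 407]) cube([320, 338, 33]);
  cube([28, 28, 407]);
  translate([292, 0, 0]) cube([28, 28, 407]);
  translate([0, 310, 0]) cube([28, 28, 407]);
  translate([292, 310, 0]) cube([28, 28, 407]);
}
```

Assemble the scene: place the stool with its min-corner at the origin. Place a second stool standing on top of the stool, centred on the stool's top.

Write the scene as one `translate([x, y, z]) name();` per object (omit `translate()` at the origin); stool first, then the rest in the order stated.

stool();
translate([14, 6, 405]) stool_2();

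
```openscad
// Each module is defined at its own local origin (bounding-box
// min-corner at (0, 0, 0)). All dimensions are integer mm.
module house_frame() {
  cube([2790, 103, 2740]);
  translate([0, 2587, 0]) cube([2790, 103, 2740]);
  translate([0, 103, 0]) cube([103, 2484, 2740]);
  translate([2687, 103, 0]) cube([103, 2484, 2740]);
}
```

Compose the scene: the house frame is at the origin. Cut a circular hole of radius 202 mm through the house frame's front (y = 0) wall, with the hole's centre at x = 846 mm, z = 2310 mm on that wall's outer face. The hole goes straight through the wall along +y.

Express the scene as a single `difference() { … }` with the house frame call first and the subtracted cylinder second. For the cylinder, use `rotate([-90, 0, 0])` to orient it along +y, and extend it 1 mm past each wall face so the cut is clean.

difference() {
  house_frame();
  translate([846, -1, 2310]) rotate([-90, 0, 0]) cylinder(h = 105, r = 202);
}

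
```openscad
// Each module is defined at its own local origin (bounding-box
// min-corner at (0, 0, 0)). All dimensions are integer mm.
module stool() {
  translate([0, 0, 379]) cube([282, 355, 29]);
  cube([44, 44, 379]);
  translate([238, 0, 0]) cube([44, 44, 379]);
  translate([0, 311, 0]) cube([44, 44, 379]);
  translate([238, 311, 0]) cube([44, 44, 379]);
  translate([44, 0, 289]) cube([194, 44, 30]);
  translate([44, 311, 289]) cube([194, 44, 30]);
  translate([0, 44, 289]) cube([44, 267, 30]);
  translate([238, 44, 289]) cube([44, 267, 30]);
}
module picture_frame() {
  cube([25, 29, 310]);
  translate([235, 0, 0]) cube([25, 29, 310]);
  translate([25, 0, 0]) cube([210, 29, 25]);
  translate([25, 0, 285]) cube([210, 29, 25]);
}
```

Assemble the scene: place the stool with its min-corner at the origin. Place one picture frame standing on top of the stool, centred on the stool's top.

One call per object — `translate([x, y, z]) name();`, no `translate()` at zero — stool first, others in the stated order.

stool();
translate([11, 163, 408]) picture_frame();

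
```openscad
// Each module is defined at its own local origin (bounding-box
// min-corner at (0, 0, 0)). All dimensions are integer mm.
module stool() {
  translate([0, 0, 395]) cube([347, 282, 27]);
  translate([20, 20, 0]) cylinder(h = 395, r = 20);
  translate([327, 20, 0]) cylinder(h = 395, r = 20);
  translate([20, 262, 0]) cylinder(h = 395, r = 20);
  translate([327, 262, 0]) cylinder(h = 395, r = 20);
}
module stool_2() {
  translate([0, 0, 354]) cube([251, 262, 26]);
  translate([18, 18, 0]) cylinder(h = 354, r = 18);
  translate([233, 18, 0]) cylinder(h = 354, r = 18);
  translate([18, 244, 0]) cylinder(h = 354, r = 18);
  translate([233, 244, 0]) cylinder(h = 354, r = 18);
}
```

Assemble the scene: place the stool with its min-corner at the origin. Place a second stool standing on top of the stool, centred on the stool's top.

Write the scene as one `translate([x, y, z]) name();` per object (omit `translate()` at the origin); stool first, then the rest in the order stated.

stool();
translate([48, 10, 422]) stool_2();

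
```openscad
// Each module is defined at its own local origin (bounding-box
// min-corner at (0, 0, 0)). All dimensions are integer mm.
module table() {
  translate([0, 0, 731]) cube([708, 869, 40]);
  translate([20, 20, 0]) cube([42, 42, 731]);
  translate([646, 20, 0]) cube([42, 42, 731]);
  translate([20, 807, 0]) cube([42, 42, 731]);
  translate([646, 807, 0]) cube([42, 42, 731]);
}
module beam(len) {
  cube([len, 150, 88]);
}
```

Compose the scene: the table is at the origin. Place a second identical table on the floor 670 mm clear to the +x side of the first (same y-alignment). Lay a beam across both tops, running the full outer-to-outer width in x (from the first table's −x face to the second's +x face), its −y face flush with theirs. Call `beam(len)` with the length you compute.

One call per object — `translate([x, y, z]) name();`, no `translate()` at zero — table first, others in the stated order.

table();
translate([1378, 0, 0]) table();
translate([0, 0, 771]) beam(2086);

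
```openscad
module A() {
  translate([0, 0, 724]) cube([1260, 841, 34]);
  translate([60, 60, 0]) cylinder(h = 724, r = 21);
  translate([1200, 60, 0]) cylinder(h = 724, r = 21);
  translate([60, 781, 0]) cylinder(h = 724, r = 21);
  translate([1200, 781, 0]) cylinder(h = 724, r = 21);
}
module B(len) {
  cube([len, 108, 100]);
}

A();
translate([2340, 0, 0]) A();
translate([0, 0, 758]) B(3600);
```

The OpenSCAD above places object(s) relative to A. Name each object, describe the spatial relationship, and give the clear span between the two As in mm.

Second table starts at x = 2340; first ends at x = 1260; clear span = 2340 − 1260 = 1080 mm.

A is a table. B is a beam. A beam spans the tops of two tables. The clear span between the two tables is 1080 mm.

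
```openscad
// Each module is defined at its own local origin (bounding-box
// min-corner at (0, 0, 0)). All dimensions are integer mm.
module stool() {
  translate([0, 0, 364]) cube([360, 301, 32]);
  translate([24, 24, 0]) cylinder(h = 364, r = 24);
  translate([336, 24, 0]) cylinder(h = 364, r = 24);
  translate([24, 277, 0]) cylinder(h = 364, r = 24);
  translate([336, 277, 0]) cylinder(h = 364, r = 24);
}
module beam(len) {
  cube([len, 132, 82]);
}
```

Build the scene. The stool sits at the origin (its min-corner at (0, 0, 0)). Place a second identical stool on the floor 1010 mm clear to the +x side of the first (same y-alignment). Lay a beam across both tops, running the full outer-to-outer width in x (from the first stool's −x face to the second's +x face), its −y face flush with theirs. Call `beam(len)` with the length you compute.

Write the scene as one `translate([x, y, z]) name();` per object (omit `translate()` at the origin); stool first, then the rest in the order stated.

stool();
translate([1370, 0, 0]) stool();
translate([0, 0, 396]) beam(1730);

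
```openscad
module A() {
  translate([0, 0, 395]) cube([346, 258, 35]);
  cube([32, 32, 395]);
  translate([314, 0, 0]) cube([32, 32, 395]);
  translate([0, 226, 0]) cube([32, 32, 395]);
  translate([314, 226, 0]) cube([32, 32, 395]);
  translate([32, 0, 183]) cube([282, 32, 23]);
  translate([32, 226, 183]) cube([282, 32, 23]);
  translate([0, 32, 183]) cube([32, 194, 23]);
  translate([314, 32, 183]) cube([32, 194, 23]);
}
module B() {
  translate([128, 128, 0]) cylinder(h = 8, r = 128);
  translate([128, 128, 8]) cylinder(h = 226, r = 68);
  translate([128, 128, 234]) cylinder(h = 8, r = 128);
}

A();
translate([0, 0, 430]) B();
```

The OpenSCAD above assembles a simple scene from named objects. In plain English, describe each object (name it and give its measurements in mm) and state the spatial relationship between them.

A is a simple wooden stool: a rectangular seat 346 mm (x) by 258 mm (y), 35 mm thick, top face at z = 430 mm, on four square legs, each 32×32 mm in cross-section. The legs rest on z = 0, each flush with a corner of the seat. Four stretchers, 32 mm wide and 23 mm tall, connect adjacent legs with their undersides at z = 183 mm, each running between the inner faces of the legs it joins and aligned with the legs' outer faces on the other axis.

B is a spool: two coaxial disc flanges of radius 128 mm and thickness 8 mm, joined by a core cylinder of radius 68 mm and height 226 mm. The lower flange rests on z = 0 and the three cylinders share a vertical axis.

The spool is on top of the stool.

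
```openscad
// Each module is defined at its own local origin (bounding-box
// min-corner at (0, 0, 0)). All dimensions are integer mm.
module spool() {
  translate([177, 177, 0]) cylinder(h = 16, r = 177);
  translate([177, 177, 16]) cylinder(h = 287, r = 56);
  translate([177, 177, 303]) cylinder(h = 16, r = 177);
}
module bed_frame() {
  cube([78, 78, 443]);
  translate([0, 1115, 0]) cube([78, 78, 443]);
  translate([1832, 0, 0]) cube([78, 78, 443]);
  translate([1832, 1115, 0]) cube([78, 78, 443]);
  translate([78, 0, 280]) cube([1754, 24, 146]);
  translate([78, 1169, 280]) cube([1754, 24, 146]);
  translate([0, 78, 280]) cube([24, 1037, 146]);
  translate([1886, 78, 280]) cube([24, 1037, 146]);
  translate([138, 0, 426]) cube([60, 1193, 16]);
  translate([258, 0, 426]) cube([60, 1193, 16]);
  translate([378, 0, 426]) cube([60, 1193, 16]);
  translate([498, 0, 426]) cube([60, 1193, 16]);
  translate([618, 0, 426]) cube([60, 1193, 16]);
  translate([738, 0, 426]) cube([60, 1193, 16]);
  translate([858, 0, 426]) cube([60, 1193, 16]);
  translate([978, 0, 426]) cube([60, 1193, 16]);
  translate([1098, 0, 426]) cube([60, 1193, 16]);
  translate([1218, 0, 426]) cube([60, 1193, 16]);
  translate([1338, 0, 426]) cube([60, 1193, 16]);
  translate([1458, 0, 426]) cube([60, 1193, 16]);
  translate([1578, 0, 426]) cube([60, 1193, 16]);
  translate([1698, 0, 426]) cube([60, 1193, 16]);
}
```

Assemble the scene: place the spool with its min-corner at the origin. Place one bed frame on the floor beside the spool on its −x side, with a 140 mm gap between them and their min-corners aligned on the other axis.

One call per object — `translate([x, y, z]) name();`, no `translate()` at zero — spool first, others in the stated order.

spool();
translate([-2050, 0, 0]) bed_frame();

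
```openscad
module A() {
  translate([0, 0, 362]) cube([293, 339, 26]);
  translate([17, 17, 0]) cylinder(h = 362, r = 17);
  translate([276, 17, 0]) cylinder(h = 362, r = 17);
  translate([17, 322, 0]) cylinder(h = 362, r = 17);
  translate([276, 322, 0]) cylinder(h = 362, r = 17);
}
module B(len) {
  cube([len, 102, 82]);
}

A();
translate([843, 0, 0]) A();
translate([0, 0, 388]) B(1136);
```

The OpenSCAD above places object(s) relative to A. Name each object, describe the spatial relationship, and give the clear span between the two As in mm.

Second stool starts at x = 843; first ends at x = 293; clear span = 843 − 293 = 550 mm.

A is a stool. B is a beam. A beam spans the tops of two stools. The clear span between the two stools is 550 mm.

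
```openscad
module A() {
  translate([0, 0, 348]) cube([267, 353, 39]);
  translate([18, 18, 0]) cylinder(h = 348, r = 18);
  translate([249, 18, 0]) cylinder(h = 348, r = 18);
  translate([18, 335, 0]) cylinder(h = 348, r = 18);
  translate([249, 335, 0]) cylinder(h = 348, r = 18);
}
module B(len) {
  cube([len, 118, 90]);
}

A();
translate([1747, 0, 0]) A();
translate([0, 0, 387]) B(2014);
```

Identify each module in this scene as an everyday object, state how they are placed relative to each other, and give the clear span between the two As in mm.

Second stool starts at x = 1747; first ends at x = 267; clear span = 1747 − 267 = 1480 mm.

A is a stool. B is a beam. A beam spans the tops of two stools. The clear span between the two stools is 1480 mm.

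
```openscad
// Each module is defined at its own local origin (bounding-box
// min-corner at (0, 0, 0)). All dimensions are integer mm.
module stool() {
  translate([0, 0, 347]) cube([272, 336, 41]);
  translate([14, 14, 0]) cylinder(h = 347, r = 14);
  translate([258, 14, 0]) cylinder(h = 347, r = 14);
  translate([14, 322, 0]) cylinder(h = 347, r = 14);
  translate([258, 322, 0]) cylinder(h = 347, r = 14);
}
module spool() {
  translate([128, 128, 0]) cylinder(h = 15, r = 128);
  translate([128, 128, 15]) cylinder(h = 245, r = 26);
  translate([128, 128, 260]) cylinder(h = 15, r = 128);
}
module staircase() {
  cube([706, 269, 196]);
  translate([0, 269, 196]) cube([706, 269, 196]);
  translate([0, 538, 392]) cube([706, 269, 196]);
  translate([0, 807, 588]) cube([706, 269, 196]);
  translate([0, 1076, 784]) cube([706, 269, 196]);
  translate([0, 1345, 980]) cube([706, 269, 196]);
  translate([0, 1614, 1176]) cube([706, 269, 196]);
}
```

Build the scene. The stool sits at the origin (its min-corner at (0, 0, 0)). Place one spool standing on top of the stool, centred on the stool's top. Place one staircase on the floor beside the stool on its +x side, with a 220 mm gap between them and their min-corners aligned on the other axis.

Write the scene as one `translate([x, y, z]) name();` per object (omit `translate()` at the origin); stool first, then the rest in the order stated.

stool();
translate([8, 40, 388]) spool();
translate([492, 0, 0]) staircase();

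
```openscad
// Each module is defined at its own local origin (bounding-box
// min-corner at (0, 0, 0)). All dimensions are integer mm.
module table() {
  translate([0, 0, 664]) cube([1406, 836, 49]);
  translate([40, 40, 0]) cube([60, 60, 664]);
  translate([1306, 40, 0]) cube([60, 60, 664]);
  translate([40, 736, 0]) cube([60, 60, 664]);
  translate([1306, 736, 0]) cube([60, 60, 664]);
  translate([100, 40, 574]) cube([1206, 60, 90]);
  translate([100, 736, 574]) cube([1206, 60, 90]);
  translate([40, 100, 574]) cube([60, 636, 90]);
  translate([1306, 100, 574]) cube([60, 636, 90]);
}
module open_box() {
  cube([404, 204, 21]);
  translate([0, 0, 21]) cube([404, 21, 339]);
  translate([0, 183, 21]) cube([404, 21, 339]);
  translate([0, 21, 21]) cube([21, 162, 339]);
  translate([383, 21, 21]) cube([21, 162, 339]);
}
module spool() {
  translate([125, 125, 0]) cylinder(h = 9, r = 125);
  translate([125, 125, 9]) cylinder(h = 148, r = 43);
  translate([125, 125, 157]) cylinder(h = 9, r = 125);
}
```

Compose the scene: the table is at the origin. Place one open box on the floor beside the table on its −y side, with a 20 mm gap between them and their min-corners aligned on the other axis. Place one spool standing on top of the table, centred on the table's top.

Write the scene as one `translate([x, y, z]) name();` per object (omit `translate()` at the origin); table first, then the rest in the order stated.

table();
translate([0, -224, 0]) open_box();
translate([578, 293, 713]) spool();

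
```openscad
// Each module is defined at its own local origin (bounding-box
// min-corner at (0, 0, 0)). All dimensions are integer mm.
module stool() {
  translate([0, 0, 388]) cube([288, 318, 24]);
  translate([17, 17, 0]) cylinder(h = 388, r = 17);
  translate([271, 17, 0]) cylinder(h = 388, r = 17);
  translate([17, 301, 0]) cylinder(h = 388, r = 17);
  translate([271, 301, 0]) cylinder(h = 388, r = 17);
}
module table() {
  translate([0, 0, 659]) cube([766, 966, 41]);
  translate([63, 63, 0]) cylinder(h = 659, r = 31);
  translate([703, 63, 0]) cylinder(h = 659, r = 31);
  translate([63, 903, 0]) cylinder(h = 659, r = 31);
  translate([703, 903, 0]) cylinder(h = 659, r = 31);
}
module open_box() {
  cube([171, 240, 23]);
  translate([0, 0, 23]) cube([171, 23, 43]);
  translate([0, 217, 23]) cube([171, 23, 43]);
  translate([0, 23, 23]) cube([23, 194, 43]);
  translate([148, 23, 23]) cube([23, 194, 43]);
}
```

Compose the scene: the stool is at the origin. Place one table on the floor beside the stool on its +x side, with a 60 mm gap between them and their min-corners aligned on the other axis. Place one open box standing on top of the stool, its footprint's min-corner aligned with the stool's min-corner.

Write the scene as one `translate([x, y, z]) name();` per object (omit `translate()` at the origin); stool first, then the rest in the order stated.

stool();
translate([348, 0, 0]) table();
translate([0, 0, 412]) open_box();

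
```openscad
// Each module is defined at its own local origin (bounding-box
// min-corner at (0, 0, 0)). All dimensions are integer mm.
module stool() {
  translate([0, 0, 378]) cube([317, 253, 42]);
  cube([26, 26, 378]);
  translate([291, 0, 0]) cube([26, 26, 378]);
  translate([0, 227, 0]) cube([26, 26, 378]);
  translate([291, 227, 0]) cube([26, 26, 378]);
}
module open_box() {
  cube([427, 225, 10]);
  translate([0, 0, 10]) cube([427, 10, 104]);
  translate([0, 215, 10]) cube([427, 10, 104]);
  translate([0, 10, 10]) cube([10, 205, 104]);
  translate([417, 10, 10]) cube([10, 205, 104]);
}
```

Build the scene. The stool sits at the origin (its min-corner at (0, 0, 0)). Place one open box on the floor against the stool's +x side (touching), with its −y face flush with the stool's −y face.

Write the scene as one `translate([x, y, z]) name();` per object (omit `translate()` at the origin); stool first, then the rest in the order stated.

stool();
translate([317, 0, 0]) open_box();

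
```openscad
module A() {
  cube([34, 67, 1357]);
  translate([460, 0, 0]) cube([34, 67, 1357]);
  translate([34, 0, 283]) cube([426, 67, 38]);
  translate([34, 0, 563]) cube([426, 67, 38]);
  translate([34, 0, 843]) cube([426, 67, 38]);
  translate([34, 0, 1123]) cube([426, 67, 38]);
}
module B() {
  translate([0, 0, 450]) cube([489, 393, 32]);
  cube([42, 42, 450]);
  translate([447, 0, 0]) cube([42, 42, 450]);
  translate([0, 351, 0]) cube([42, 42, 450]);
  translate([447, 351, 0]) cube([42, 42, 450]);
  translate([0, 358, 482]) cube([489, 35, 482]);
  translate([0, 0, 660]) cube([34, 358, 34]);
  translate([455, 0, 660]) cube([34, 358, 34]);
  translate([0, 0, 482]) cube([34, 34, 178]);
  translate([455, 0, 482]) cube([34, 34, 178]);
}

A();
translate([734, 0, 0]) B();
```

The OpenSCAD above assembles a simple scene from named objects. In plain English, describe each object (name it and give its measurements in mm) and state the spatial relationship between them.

A is a wooden ladder with two side rails of 34×67 mm section and 1357 mm height, set 494 mm apart overall. Between them run 4 rectangular rungs (67 mm deep, 38 mm thick), front faces flush with the rails' −y face. The bottom of the first rung is 283 mm above the floor and each subsequent rung is 280 mm higher than the one below.

B is a chair: 489×393 mm seat, 32 mm thick, top at z = 482 mm, on four 42 mm square corner legs flush with the seat edges. A 35 mm thick backrest slab spans the full seat width, extending 482 mm above the seat top, its back face flush with the seat's +y edge. Two armrests of 34×34 mm section run along each side from the seat's front edge to the front of the backrest, top faces 212 mm above the seat top and outer faces flush with the seat's x-edges; a 34×34 mm post under the front of each armrest stands on the seat at the front corner.

The chair is on the floor beside the ladder on its +x side.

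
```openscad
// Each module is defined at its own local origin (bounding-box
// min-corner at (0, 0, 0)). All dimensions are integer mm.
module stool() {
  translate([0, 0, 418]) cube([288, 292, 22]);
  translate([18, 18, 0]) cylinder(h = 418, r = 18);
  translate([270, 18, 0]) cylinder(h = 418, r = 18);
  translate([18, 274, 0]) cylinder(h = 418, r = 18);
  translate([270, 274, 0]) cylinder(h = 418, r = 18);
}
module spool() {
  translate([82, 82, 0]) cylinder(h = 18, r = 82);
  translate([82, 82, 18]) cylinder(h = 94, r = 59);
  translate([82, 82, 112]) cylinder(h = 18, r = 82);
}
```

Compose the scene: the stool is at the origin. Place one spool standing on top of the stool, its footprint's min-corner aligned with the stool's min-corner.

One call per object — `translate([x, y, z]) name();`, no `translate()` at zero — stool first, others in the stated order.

stool();
translate([0, 0, 440]) spool();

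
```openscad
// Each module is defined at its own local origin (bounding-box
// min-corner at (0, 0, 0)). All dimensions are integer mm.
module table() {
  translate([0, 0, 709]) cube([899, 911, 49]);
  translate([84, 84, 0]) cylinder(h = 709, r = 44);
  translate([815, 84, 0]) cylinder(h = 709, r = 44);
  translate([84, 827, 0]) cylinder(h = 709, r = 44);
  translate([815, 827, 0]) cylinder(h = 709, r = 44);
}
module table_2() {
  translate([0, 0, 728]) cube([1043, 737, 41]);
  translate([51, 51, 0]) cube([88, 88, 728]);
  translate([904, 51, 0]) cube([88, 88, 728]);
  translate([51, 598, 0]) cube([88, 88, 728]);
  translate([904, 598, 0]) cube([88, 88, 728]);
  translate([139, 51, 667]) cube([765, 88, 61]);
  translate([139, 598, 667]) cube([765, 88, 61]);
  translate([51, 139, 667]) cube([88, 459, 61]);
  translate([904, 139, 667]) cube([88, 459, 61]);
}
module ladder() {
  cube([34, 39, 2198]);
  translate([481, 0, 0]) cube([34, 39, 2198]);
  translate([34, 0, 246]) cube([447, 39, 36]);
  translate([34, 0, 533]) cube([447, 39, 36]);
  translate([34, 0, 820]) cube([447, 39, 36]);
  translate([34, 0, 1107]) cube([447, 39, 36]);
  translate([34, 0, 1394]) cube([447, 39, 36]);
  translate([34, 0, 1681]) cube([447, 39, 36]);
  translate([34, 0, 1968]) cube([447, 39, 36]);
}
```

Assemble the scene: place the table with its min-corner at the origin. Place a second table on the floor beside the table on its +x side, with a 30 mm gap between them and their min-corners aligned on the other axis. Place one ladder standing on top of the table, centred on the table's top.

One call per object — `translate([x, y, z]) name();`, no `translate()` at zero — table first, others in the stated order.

table();
translate([929, 0, 0]) table_2();
translate([192, 436, 758]) ladder();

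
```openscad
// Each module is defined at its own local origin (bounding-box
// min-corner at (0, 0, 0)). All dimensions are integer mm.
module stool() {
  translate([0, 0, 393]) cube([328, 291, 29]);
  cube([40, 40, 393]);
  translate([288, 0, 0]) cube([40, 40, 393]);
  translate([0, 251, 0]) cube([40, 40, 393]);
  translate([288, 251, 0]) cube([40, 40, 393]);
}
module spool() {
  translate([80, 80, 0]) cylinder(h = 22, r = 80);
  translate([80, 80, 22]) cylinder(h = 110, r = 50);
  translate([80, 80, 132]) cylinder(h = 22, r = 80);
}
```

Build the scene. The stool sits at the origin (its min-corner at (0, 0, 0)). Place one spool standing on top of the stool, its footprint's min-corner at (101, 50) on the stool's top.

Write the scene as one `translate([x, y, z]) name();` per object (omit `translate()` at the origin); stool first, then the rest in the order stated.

stool();
translate([101, 50, 422]) spool();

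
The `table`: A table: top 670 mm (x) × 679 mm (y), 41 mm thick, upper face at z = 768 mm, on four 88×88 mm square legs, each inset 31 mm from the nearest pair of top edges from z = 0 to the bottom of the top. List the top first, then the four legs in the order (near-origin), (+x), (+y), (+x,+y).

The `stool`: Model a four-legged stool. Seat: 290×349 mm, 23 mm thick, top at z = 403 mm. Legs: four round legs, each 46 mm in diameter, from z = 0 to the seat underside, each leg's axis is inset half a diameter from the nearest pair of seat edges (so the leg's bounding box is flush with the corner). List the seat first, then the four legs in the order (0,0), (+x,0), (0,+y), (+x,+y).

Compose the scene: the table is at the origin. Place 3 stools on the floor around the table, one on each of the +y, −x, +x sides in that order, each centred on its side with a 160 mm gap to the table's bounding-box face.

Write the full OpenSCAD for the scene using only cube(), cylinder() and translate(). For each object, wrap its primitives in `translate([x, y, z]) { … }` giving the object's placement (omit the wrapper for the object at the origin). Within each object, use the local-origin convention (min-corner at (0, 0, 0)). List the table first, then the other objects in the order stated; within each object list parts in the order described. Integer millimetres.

translate([0, 0, 727]) cube([670, 679, 41]);
translate([31, 31, 0]) cube([88, 88, 727]);
translate([551, 31, 0]) cube([88, 88, 727]);
translate([31, 560, 0]) cube([88, 88, 727]);
translate([551, 560, 0]) cube([88, 88, 727]);
translate([190, 839, 0]) {
  translate([0, 0, 380]) cube([290, 349, 23]);
  translate([23, 23, 0]) cylinder(h = 380, r = 23);
  translate([267, 23, 0]) cylinder(h = 380, r = 23);
  translate([23, 326, 0]) cylinder(h = 380, r = 23);
  translate([267, 326, 0]) cylinder(h = 380, r = 23);
}
translate([-450, 165, 0]) {
  translate([0, 0, 380]) cube([290, 349, 23]);
  translate([23, 23, 0]) cylinder(h = 380, r = 23);
  translate([267, 23, 0]) cylinder(h = 380, r = 23);
  translate([23, 326, 0]) cylinder(h = 380, r = 23);
  translate([267, 326, 0]) cylinder(h = 380, r = 23);
}
translate([830, 165, 0]) {
  translate([0, 0, 380]) cube([290, 349, 23]);
  translate([23, 23, 0]) cylinder(h = 380, r = 23);
  translate([267, 23, 0]) cylinder(h = 380, r = 23);
  translate([23, 326, 0]) cylinder(h = 380, r = 23);
  translate([267, 326, 0]) cylinder(h = 380, r = 23);
}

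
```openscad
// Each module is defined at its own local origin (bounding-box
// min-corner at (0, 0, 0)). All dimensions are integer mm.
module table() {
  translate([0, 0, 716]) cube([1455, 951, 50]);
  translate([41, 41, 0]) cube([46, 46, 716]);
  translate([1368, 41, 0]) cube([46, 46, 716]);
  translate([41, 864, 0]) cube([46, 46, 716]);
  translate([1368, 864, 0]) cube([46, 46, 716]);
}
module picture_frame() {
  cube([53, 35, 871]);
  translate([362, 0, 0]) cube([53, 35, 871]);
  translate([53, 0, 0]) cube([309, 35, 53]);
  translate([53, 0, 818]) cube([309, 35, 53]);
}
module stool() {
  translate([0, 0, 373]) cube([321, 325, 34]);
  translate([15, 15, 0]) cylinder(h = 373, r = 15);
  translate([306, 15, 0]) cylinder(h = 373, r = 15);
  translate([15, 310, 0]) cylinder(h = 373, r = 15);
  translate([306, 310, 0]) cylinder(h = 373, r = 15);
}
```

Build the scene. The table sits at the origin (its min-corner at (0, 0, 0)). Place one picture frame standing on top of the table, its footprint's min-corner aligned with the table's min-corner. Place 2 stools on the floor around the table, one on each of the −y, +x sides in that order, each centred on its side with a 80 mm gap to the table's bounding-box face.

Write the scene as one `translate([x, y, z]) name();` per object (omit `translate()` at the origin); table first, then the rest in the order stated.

table();
translate([0, 0, 766]) picture_frame();
translate([567, -405, 0]) stool();
translate([1535, 313, 0]) stool();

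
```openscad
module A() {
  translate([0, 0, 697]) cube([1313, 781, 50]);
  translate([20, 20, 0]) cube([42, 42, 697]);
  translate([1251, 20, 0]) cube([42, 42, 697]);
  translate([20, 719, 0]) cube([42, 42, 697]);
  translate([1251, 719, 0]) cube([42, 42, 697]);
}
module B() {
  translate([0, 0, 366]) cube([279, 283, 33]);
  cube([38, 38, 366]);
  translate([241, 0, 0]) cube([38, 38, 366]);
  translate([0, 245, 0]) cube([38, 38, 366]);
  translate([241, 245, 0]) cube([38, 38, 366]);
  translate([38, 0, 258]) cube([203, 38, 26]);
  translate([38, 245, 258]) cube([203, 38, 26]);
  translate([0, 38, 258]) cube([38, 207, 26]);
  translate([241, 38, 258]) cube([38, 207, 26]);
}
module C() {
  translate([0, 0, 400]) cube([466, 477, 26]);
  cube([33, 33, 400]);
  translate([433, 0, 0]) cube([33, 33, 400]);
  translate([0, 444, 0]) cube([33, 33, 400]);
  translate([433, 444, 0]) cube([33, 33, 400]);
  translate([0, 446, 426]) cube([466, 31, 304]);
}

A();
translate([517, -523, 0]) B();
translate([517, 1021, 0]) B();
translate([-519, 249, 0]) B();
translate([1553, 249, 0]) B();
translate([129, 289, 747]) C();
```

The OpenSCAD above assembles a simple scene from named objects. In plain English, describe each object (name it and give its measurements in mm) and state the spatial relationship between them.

A is a rectangular dining table. The top is 1313×781×50 mm with its upper surface at z = 747 mm. It stands on four 42×42 mm square legs, each inset 20 mm from the nearest pair of top edges, running from the floor to the underside of the top.

B is a four-legged stool. The seat is a 279×283×33 mm slab whose top surface is at z = 399 mm; four square legs, each 38×38 mm in cross-section, run from the floor (z = 0) to the underside of the seat, each flush with a corner of the seat. Four stretchers, 38 mm wide and 26 mm tall, connect adjacent legs with their undersides at z = 258 mm, each running between the inner faces of the legs it joins and aligned with the legs' outer faces on the other axis.

C is a chair: 466×477 mm seat, 26 mm thick, top at z = 426 mm, on four 33 mm square corner legs flush with the seat edges. A 31 mm thick backrest slab spans the full seat width, extending 304 mm above the seat top, its back face flush with the seat's +y edge.

Four stools sit around the table at the −y, +y, −x, +x sides. The chair is on top of the table.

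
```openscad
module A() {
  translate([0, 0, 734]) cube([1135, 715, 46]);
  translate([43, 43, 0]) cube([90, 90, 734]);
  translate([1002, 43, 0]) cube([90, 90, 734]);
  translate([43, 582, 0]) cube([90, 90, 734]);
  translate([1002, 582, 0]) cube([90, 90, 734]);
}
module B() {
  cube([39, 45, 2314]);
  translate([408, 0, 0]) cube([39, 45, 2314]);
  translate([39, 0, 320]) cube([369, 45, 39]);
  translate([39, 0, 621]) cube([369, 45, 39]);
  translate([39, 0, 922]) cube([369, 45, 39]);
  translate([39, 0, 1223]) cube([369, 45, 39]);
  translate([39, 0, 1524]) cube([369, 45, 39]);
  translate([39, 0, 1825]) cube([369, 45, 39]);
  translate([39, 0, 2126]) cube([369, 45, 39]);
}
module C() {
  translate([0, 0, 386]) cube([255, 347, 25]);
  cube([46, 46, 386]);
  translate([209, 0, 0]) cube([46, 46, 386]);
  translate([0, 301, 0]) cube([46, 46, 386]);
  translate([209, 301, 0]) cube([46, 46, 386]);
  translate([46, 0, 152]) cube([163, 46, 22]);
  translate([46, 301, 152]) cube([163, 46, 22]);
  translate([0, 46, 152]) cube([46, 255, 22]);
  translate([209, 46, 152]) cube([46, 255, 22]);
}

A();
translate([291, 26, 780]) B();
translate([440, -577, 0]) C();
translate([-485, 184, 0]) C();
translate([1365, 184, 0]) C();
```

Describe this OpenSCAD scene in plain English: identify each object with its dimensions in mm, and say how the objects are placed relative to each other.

A is a rectangular dining table. The top is 1135×715×46 mm with its upper surface at z = 780 mm. It stands on four 90×90 mm square legs, each inset 43 mm from the nearest pair of top edges, running from the floor to the underside of the top.

B is a straight ladder. Two 39×45 mm vertical rails, 2314 mm tall, stand 447 mm apart (outside-to-outside) with their front faces coplanar on the −y side. 7 rungs, each 45 mm deep and 39 mm tall, span between the inner faces of the rails, front faces flush with the rails. The lowest rung's underside is at z = 320 mm and rungs are spaced 301 mm apart (underside to underside).

C is a four-legged stool. The seat is 255×347 mm, 25 mm thick, top at z = 411 mm. It stands on four square legs, each 46×46 mm in cross-section, from z = 0 to the seat underside, each flush with a corner of the seat. Four stretchers, 46 mm wide and 22 mm tall, connect adjacent legs with their undersides at z = 152 mm, each running between the inner faces of the legs it joins and aligned with the legs' outer faces on the other axis.

The ladder is on top of the table. Three stools sit around the table at the −y, −x, +x sides.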